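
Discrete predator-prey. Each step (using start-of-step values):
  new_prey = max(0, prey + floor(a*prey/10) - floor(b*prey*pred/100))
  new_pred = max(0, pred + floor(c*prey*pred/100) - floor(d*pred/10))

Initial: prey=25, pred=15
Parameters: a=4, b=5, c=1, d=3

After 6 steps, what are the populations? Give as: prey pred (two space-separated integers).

Answer: 10 4

Derivation:
Step 1: prey: 25+10-18=17; pred: 15+3-4=14
Step 2: prey: 17+6-11=12; pred: 14+2-4=12
Step 3: prey: 12+4-7=9; pred: 12+1-3=10
Step 4: prey: 9+3-4=8; pred: 10+0-3=7
Step 5: prey: 8+3-2=9; pred: 7+0-2=5
Step 6: prey: 9+3-2=10; pred: 5+0-1=4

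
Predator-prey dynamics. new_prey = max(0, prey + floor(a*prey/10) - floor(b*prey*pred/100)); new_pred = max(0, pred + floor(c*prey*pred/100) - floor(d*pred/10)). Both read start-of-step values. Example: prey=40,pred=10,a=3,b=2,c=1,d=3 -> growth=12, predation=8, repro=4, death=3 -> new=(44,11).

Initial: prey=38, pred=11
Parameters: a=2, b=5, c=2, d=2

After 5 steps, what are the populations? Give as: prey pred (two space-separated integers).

Step 1: prey: 38+7-20=25; pred: 11+8-2=17
Step 2: prey: 25+5-21=9; pred: 17+8-3=22
Step 3: prey: 9+1-9=1; pred: 22+3-4=21
Step 4: prey: 1+0-1=0; pred: 21+0-4=17
Step 5: prey: 0+0-0=0; pred: 17+0-3=14

Answer: 0 14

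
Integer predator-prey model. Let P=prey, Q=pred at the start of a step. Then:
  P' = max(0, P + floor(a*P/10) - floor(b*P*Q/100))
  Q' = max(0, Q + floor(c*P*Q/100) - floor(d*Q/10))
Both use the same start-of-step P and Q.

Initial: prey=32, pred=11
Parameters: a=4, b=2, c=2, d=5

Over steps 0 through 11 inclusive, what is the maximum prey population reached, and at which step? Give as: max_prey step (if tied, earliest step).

Answer: 45 3

Derivation:
Step 1: prey: 32+12-7=37; pred: 11+7-5=13
Step 2: prey: 37+14-9=42; pred: 13+9-6=16
Step 3: prey: 42+16-13=45; pred: 16+13-8=21
Step 4: prey: 45+18-18=45; pred: 21+18-10=29
Step 5: prey: 45+18-26=37; pred: 29+26-14=41
Step 6: prey: 37+14-30=21; pred: 41+30-20=51
Step 7: prey: 21+8-21=8; pred: 51+21-25=47
Step 8: prey: 8+3-7=4; pred: 47+7-23=31
Step 9: prey: 4+1-2=3; pred: 31+2-15=18
Step 10: prey: 3+1-1=3; pred: 18+1-9=10
Step 11: prey: 3+1-0=4; pred: 10+0-5=5
Max prey = 45 at step 3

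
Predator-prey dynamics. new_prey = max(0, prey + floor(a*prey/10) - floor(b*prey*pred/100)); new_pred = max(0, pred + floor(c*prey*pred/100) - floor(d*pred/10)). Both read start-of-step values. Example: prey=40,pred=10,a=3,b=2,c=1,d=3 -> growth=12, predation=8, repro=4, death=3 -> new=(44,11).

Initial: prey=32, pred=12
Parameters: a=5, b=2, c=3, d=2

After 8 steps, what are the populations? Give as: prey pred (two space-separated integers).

Answer: 0 64

Derivation:
Step 1: prey: 32+16-7=41; pred: 12+11-2=21
Step 2: prey: 41+20-17=44; pred: 21+25-4=42
Step 3: prey: 44+22-36=30; pred: 42+55-8=89
Step 4: prey: 30+15-53=0; pred: 89+80-17=152
Step 5: prey: 0+0-0=0; pred: 152+0-30=122
Step 6: prey: 0+0-0=0; pred: 122+0-24=98
Step 7: prey: 0+0-0=0; pred: 98+0-19=79
Step 8: prey: 0+0-0=0; pred: 79+0-15=64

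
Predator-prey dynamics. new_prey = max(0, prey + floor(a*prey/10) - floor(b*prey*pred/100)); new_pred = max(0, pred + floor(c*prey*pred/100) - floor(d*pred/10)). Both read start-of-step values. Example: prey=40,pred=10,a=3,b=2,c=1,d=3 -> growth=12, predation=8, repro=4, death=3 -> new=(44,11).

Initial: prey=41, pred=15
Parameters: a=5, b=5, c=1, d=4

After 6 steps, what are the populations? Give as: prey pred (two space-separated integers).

Step 1: prey: 41+20-30=31; pred: 15+6-6=15
Step 2: prey: 31+15-23=23; pred: 15+4-6=13
Step 3: prey: 23+11-14=20; pred: 13+2-5=10
Step 4: prey: 20+10-10=20; pred: 10+2-4=8
Step 5: prey: 20+10-8=22; pred: 8+1-3=6
Step 6: prey: 22+11-6=27; pred: 6+1-2=5

Answer: 27 5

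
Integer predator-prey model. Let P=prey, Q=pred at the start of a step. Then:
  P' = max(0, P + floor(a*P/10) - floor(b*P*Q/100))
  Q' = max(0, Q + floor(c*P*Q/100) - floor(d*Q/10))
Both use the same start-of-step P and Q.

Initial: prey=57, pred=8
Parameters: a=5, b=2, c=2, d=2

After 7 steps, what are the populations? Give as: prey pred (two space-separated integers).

Answer: 0 108

Derivation:
Step 1: prey: 57+28-9=76; pred: 8+9-1=16
Step 2: prey: 76+38-24=90; pred: 16+24-3=37
Step 3: prey: 90+45-66=69; pred: 37+66-7=96
Step 4: prey: 69+34-132=0; pred: 96+132-19=209
Step 5: prey: 0+0-0=0; pred: 209+0-41=168
Step 6: prey: 0+0-0=0; pred: 168+0-33=135
Step 7: prey: 0+0-0=0; pred: 135+0-27=108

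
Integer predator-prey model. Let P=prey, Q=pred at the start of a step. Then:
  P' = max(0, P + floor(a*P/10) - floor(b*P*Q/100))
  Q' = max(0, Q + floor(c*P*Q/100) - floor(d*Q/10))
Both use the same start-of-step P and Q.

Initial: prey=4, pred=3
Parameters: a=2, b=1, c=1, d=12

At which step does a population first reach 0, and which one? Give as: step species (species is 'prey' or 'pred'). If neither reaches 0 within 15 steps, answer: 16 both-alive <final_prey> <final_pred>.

Answer: 1 pred

Derivation:
Step 1: prey: 4+0-0=4; pred: 3+0-3=0
First extinction: pred at step 1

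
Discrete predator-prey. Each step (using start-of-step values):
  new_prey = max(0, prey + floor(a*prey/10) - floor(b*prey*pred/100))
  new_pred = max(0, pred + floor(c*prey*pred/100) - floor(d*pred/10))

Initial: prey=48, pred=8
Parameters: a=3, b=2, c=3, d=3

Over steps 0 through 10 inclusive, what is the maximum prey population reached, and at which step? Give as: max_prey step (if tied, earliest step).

Answer: 55 1

Derivation:
Step 1: prey: 48+14-7=55; pred: 8+11-2=17
Step 2: prey: 55+16-18=53; pred: 17+28-5=40
Step 3: prey: 53+15-42=26; pred: 40+63-12=91
Step 4: prey: 26+7-47=0; pred: 91+70-27=134
Step 5: prey: 0+0-0=0; pred: 134+0-40=94
Step 6: prey: 0+0-0=0; pred: 94+0-28=66
Step 7: prey: 0+0-0=0; pred: 66+0-19=47
Step 8: prey: 0+0-0=0; pred: 47+0-14=33
Step 9: prey: 0+0-0=0; pred: 33+0-9=24
Step 10: prey: 0+0-0=0; pred: 24+0-7=17
Max prey = 55 at step 1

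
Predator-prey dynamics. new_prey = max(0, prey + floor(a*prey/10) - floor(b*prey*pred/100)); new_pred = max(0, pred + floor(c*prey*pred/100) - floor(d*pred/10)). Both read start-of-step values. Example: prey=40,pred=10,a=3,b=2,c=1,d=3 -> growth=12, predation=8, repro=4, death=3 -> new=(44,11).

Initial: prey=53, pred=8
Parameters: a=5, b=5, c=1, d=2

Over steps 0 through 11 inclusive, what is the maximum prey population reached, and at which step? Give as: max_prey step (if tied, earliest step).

Answer: 58 1

Derivation:
Step 1: prey: 53+26-21=58; pred: 8+4-1=11
Step 2: prey: 58+29-31=56; pred: 11+6-2=15
Step 3: prey: 56+28-42=42; pred: 15+8-3=20
Step 4: prey: 42+21-42=21; pred: 20+8-4=24
Step 5: prey: 21+10-25=6; pred: 24+5-4=25
Step 6: prey: 6+3-7=2; pred: 25+1-5=21
Step 7: prey: 2+1-2=1; pred: 21+0-4=17
Step 8: prey: 1+0-0=1; pred: 17+0-3=14
Step 9: prey: 1+0-0=1; pred: 14+0-2=12
Step 10: prey: 1+0-0=1; pred: 12+0-2=10
Step 11: prey: 1+0-0=1; pred: 10+0-2=8
Max prey = 58 at step 1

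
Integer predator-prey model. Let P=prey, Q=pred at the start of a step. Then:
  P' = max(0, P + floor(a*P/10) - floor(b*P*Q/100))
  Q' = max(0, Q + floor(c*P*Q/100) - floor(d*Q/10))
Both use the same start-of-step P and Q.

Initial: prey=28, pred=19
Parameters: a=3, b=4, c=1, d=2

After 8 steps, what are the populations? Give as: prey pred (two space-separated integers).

Step 1: prey: 28+8-21=15; pred: 19+5-3=21
Step 2: prey: 15+4-12=7; pred: 21+3-4=20
Step 3: prey: 7+2-5=4; pred: 20+1-4=17
Step 4: prey: 4+1-2=3; pred: 17+0-3=14
Step 5: prey: 3+0-1=2; pred: 14+0-2=12
Step 6: prey: 2+0-0=2; pred: 12+0-2=10
Step 7: prey: 2+0-0=2; pred: 10+0-2=8
Step 8: prey: 2+0-0=2; pred: 8+0-1=7

Answer: 2 7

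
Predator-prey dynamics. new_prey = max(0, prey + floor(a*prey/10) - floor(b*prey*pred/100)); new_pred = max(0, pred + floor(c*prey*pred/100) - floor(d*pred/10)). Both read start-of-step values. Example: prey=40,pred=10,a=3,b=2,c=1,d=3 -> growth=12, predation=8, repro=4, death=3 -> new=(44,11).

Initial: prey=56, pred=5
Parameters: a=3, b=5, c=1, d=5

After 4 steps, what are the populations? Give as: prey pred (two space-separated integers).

Answer: 64 6

Derivation:
Step 1: prey: 56+16-14=58; pred: 5+2-2=5
Step 2: prey: 58+17-14=61; pred: 5+2-2=5
Step 3: prey: 61+18-15=64; pred: 5+3-2=6
Step 4: prey: 64+19-19=64; pred: 6+3-3=6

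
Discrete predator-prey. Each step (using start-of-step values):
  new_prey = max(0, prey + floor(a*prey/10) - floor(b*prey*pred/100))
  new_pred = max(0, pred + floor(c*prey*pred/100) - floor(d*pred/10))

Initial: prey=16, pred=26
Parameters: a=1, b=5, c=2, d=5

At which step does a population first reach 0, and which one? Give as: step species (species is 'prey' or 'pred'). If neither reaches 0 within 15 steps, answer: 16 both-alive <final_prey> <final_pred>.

Answer: 1 prey

Derivation:
Step 1: prey: 16+1-20=0; pred: 26+8-13=21
First extinction: prey at step 1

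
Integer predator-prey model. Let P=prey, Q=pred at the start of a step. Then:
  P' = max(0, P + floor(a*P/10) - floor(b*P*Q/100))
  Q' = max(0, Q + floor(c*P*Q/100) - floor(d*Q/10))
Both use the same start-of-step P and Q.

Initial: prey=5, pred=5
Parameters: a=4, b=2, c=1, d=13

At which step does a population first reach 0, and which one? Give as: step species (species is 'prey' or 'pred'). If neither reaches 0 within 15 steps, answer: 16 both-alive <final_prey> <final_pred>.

Step 1: prey: 5+2-0=7; pred: 5+0-6=0
First extinction: pred at step 1

Answer: 1 pred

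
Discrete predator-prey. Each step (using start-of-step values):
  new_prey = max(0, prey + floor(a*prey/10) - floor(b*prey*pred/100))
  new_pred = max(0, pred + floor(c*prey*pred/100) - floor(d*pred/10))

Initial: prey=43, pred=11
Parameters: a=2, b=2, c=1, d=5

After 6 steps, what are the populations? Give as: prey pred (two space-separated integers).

Answer: 51 7

Derivation:
Step 1: prey: 43+8-9=42; pred: 11+4-5=10
Step 2: prey: 42+8-8=42; pred: 10+4-5=9
Step 3: prey: 42+8-7=43; pred: 9+3-4=8
Step 4: prey: 43+8-6=45; pred: 8+3-4=7
Step 5: prey: 45+9-6=48; pred: 7+3-3=7
Step 6: prey: 48+9-6=51; pred: 7+3-3=7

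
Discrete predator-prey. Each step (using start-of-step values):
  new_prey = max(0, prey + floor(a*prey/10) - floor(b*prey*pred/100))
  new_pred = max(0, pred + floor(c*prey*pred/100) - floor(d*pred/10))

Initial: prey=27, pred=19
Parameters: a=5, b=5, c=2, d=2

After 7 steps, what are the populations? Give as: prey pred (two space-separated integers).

Step 1: prey: 27+13-25=15; pred: 19+10-3=26
Step 2: prey: 15+7-19=3; pred: 26+7-5=28
Step 3: prey: 3+1-4=0; pred: 28+1-5=24
Step 4: prey: 0+0-0=0; pred: 24+0-4=20
Step 5: prey: 0+0-0=0; pred: 20+0-4=16
Step 6: prey: 0+0-0=0; pred: 16+0-3=13
Step 7: prey: 0+0-0=0; pred: 13+0-2=11

Answer: 0 11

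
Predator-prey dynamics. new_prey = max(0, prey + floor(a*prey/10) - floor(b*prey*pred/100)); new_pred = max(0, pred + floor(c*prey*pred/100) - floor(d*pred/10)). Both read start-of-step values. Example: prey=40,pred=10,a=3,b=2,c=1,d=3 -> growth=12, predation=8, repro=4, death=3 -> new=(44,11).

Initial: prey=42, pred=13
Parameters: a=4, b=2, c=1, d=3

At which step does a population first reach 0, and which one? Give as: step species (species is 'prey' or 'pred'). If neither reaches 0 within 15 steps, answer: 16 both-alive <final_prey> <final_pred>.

Answer: 16 both-alive 10 5

Derivation:
Step 1: prey: 42+16-10=48; pred: 13+5-3=15
Step 2: prey: 48+19-14=53; pred: 15+7-4=18
Step 3: prey: 53+21-19=55; pred: 18+9-5=22
Step 4: prey: 55+22-24=53; pred: 22+12-6=28
Step 5: prey: 53+21-29=45; pred: 28+14-8=34
Step 6: prey: 45+18-30=33; pred: 34+15-10=39
Step 7: prey: 33+13-25=21; pred: 39+12-11=40
Step 8: prey: 21+8-16=13; pred: 40+8-12=36
Step 9: prey: 13+5-9=9; pred: 36+4-10=30
Step 10: prey: 9+3-5=7; pred: 30+2-9=23
Step 11: prey: 7+2-3=6; pred: 23+1-6=18
Step 12: prey: 6+2-2=6; pred: 18+1-5=14
Step 13: prey: 6+2-1=7; pred: 14+0-4=10
Step 14: prey: 7+2-1=8; pred: 10+0-3=7
Step 15: prey: 8+3-1=10; pred: 7+0-2=5
No extinction within 15 steps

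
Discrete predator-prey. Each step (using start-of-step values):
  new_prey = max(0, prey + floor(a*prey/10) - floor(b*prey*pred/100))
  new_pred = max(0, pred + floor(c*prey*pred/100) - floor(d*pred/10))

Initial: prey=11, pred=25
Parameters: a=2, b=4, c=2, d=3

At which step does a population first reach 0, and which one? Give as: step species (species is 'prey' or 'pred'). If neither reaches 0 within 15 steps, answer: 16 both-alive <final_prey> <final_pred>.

Step 1: prey: 11+2-11=2; pred: 25+5-7=23
Step 2: prey: 2+0-1=1; pred: 23+0-6=17
Step 3: prey: 1+0-0=1; pred: 17+0-5=12
Step 4: prey: 1+0-0=1; pred: 12+0-3=9
Step 5: prey: 1+0-0=1; pred: 9+0-2=7
Step 6: prey: 1+0-0=1; pred: 7+0-2=5
Step 7: prey: 1+0-0=1; pred: 5+0-1=4
Step 8: prey: 1+0-0=1; pred: 4+0-1=3
Step 9: prey: 1+0-0=1; pred: 3+0-0=3
Steps 10-15: state stable at prey=1, pred=3 (no change)
No extinction within 15 steps

Answer: 16 both-alive 1 3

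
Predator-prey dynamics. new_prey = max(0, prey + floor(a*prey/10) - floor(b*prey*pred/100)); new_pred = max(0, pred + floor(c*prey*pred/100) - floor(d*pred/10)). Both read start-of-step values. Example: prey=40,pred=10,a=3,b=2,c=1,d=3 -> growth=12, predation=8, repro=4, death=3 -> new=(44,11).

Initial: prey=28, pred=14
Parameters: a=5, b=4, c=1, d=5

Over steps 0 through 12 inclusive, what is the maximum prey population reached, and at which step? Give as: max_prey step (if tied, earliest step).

Answer: 130 9

Derivation:
Step 1: prey: 28+14-15=27; pred: 14+3-7=10
Step 2: prey: 27+13-10=30; pred: 10+2-5=7
Step 3: prey: 30+15-8=37; pred: 7+2-3=6
Step 4: prey: 37+18-8=47; pred: 6+2-3=5
Step 5: prey: 47+23-9=61; pred: 5+2-2=5
Step 6: prey: 61+30-12=79; pred: 5+3-2=6
Step 7: prey: 79+39-18=100; pred: 6+4-3=7
Step 8: prey: 100+50-28=122; pred: 7+7-3=11
Step 9: prey: 122+61-53=130; pred: 11+13-5=19
Step 10: prey: 130+65-98=97; pred: 19+24-9=34
Step 11: prey: 97+48-131=14; pred: 34+32-17=49
Step 12: prey: 14+7-27=0; pred: 49+6-24=31
Max prey = 130 at step 9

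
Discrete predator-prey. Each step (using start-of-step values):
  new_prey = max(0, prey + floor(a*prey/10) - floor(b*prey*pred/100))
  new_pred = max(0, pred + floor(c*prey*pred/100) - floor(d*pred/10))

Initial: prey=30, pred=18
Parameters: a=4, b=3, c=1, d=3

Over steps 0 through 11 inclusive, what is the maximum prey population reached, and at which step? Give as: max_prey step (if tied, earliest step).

Answer: 34 11

Derivation:
Step 1: prey: 30+12-16=26; pred: 18+5-5=18
Step 2: prey: 26+10-14=22; pred: 18+4-5=17
Step 3: prey: 22+8-11=19; pred: 17+3-5=15
Step 4: prey: 19+7-8=18; pred: 15+2-4=13
Step 5: prey: 18+7-7=18; pred: 13+2-3=12
Step 6: prey: 18+7-6=19; pred: 12+2-3=11
Step 7: prey: 19+7-6=20; pred: 11+2-3=10
Step 8: prey: 20+8-6=22; pred: 10+2-3=9
Step 9: prey: 22+8-5=25; pred: 9+1-2=8
Step 10: prey: 25+10-6=29; pred: 8+2-2=8
Step 11: prey: 29+11-6=34; pred: 8+2-2=8
Max prey = 34 at step 11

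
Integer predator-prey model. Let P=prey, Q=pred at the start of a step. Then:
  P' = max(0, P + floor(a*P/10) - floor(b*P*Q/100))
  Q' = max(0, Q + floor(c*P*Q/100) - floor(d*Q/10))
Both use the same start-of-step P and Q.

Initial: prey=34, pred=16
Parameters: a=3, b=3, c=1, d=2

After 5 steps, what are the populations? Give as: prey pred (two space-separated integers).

Answer: 8 17

Derivation:
Step 1: prey: 34+10-16=28; pred: 16+5-3=18
Step 2: prey: 28+8-15=21; pred: 18+5-3=20
Step 3: prey: 21+6-12=15; pred: 20+4-4=20
Step 4: prey: 15+4-9=10; pred: 20+3-4=19
Step 5: prey: 10+3-5=8; pred: 19+1-3=17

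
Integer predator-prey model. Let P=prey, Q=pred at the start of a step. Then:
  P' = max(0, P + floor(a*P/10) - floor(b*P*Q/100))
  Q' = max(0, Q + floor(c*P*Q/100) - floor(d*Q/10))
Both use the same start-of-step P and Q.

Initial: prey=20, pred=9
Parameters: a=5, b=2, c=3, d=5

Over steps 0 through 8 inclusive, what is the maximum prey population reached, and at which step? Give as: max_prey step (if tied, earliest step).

Answer: 47 4

Derivation:
Step 1: prey: 20+10-3=27; pred: 9+5-4=10
Step 2: prey: 27+13-5=35; pred: 10+8-5=13
Step 3: prey: 35+17-9=43; pred: 13+13-6=20
Step 4: prey: 43+21-17=47; pred: 20+25-10=35
Step 5: prey: 47+23-32=38; pred: 35+49-17=67
Step 6: prey: 38+19-50=7; pred: 67+76-33=110
Step 7: prey: 7+3-15=0; pred: 110+23-55=78
Step 8: prey: 0+0-0=0; pred: 78+0-39=39
Max prey = 47 at step 4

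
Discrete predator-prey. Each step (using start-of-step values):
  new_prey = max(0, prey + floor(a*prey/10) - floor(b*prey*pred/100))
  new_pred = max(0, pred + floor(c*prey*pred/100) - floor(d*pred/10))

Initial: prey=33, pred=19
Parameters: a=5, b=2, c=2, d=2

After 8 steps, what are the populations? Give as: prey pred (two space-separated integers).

Answer: 0 38

Derivation:
Step 1: prey: 33+16-12=37; pred: 19+12-3=28
Step 2: prey: 37+18-20=35; pred: 28+20-5=43
Step 3: prey: 35+17-30=22; pred: 43+30-8=65
Step 4: prey: 22+11-28=5; pred: 65+28-13=80
Step 5: prey: 5+2-8=0; pred: 80+8-16=72
Step 6: prey: 0+0-0=0; pred: 72+0-14=58
Step 7: prey: 0+0-0=0; pred: 58+0-11=47
Step 8: prey: 0+0-0=0; pred: 47+0-9=38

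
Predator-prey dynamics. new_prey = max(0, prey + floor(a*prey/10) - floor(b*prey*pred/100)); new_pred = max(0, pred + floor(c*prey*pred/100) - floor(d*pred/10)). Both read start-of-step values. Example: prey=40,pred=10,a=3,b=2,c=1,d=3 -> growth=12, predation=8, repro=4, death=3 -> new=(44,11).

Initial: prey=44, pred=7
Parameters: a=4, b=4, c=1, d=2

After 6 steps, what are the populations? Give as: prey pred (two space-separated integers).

Step 1: prey: 44+17-12=49; pred: 7+3-1=9
Step 2: prey: 49+19-17=51; pred: 9+4-1=12
Step 3: prey: 51+20-24=47; pred: 12+6-2=16
Step 4: prey: 47+18-30=35; pred: 16+7-3=20
Step 5: prey: 35+14-28=21; pred: 20+7-4=23
Step 6: prey: 21+8-19=10; pred: 23+4-4=23

Answer: 10 23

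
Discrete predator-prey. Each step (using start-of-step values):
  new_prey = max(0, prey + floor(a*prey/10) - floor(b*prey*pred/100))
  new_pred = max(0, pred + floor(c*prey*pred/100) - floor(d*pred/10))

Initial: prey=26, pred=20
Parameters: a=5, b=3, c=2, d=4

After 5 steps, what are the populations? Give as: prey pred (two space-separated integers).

Step 1: prey: 26+13-15=24; pred: 20+10-8=22
Step 2: prey: 24+12-15=21; pred: 22+10-8=24
Step 3: prey: 21+10-15=16; pred: 24+10-9=25
Step 4: prey: 16+8-12=12; pred: 25+8-10=23
Step 5: prey: 12+6-8=10; pred: 23+5-9=19

Answer: 10 19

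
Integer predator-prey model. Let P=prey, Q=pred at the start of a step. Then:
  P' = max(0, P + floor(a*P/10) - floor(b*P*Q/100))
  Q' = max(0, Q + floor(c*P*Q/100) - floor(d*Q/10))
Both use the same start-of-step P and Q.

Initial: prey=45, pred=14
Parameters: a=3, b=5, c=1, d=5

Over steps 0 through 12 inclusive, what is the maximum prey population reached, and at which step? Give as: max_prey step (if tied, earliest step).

Answer: 75 12

Derivation:
Step 1: prey: 45+13-31=27; pred: 14+6-7=13
Step 2: prey: 27+8-17=18; pred: 13+3-6=10
Step 3: prey: 18+5-9=14; pred: 10+1-5=6
Step 4: prey: 14+4-4=14; pred: 6+0-3=3
Step 5: prey: 14+4-2=16; pred: 3+0-1=2
Step 6: prey: 16+4-1=19; pred: 2+0-1=1
Step 7: prey: 19+5-0=24; pred: 1+0-0=1
Step 8: prey: 24+7-1=30; pred: 1+0-0=1
Step 9: prey: 30+9-1=38; pred: 1+0-0=1
Step 10: prey: 38+11-1=48; pred: 1+0-0=1
Step 11: prey: 48+14-2=60; pred: 1+0-0=1
Step 12: prey: 60+18-3=75; pred: 1+0-0=1
Max prey = 75 at step 12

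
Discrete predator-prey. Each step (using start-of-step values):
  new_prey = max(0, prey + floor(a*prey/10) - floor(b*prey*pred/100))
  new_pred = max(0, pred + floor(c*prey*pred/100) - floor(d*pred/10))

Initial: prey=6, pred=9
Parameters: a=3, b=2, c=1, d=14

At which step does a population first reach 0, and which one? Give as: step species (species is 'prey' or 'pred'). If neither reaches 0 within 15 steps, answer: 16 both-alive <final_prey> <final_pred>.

Answer: 1 pred

Derivation:
Step 1: prey: 6+1-1=6; pred: 9+0-12=0
First extinction: pred at step 1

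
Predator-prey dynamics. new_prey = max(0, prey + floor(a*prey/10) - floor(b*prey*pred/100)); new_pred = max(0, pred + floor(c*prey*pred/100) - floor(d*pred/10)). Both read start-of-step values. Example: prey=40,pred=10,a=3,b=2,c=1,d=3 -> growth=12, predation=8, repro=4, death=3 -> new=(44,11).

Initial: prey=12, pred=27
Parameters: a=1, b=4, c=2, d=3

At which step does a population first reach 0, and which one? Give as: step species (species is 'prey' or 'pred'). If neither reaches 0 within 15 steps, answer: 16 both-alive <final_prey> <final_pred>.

Answer: 2 prey

Derivation:
Step 1: prey: 12+1-12=1; pred: 27+6-8=25
Step 2: prey: 1+0-1=0; pred: 25+0-7=18
First extinction: prey at step 2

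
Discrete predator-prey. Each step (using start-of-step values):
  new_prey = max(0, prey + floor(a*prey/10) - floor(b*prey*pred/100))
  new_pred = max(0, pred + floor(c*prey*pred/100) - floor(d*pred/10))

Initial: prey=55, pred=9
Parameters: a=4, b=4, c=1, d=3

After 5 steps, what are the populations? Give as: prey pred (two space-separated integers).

Answer: 22 20

Derivation:
Step 1: prey: 55+22-19=58; pred: 9+4-2=11
Step 2: prey: 58+23-25=56; pred: 11+6-3=14
Step 3: prey: 56+22-31=47; pred: 14+7-4=17
Step 4: prey: 47+18-31=34; pred: 17+7-5=19
Step 5: prey: 34+13-25=22; pred: 19+6-5=20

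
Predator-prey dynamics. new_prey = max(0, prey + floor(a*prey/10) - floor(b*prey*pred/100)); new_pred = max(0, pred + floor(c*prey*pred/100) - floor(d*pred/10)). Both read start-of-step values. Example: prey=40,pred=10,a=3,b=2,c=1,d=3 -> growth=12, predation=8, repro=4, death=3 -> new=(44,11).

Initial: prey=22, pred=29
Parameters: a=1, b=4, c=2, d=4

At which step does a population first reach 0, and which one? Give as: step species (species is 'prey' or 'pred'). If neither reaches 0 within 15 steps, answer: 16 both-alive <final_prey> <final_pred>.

Answer: 1 prey

Derivation:
Step 1: prey: 22+2-25=0; pred: 29+12-11=30
First extinction: prey at step 1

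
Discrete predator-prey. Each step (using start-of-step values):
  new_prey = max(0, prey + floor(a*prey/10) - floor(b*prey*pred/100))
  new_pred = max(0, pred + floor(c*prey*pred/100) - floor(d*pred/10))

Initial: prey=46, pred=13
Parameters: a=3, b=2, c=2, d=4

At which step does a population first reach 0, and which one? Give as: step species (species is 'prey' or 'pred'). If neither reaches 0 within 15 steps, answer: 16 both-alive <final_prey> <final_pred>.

Step 1: prey: 46+13-11=48; pred: 13+11-5=19
Step 2: prey: 48+14-18=44; pred: 19+18-7=30
Step 3: prey: 44+13-26=31; pred: 30+26-12=44
Step 4: prey: 31+9-27=13; pred: 44+27-17=54
Step 5: prey: 13+3-14=2; pred: 54+14-21=47
Step 6: prey: 2+0-1=1; pred: 47+1-18=30
Step 7: prey: 1+0-0=1; pred: 30+0-12=18
Step 8: prey: 1+0-0=1; pred: 18+0-7=11
Step 9: prey: 1+0-0=1; pred: 11+0-4=7
Step 10: prey: 1+0-0=1; pred: 7+0-2=5
Step 11: prey: 1+0-0=1; pred: 5+0-2=3
Step 12: prey: 1+0-0=1; pred: 3+0-1=2
Step 13: prey: 1+0-0=1; pred: 2+0-0=2
Steps 14-15: state stable at prey=1, pred=2 (no change)
No extinction within 15 steps

Answer: 16 both-alive 1 2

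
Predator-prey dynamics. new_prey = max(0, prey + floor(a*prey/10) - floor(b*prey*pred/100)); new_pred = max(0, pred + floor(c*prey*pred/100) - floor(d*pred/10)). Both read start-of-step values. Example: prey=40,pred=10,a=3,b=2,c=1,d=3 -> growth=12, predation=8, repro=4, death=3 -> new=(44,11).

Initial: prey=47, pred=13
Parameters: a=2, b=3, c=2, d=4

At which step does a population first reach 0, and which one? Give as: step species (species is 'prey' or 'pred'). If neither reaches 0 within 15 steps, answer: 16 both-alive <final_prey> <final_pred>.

Step 1: prey: 47+9-18=38; pred: 13+12-5=20
Step 2: prey: 38+7-22=23; pred: 20+15-8=27
Step 3: prey: 23+4-18=9; pred: 27+12-10=29
Step 4: prey: 9+1-7=3; pred: 29+5-11=23
Step 5: prey: 3+0-2=1; pred: 23+1-9=15
Step 6: prey: 1+0-0=1; pred: 15+0-6=9
Step 7: prey: 1+0-0=1; pred: 9+0-3=6
Step 8: prey: 1+0-0=1; pred: 6+0-2=4
Step 9: prey: 1+0-0=1; pred: 4+0-1=3
Step 10: prey: 1+0-0=1; pred: 3+0-1=2
Step 11: prey: 1+0-0=1; pred: 2+0-0=2
Steps 12-15: state stable at prey=1, pred=2 (no change)
No extinction within 15 steps

Answer: 16 both-alive 1 2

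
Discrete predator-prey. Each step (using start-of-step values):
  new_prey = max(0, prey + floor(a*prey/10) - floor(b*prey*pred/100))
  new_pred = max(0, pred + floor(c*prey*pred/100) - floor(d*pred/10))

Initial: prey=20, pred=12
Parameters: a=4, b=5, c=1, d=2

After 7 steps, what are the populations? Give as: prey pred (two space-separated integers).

Answer: 11 6

Derivation:
Step 1: prey: 20+8-12=16; pred: 12+2-2=12
Step 2: prey: 16+6-9=13; pred: 12+1-2=11
Step 3: prey: 13+5-7=11; pred: 11+1-2=10
Step 4: prey: 11+4-5=10; pred: 10+1-2=9
Step 5: prey: 10+4-4=10; pred: 9+0-1=8
Step 6: prey: 10+4-4=10; pred: 8+0-1=7
Step 7: prey: 10+4-3=11; pred: 7+0-1=6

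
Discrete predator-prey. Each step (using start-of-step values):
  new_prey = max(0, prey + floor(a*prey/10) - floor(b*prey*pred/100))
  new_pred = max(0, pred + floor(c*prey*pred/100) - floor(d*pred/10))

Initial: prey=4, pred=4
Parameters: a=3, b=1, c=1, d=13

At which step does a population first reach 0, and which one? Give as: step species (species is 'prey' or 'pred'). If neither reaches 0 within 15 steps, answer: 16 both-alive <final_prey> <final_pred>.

Answer: 1 pred

Derivation:
Step 1: prey: 4+1-0=5; pred: 4+0-5=0
First extinction: pred at step 1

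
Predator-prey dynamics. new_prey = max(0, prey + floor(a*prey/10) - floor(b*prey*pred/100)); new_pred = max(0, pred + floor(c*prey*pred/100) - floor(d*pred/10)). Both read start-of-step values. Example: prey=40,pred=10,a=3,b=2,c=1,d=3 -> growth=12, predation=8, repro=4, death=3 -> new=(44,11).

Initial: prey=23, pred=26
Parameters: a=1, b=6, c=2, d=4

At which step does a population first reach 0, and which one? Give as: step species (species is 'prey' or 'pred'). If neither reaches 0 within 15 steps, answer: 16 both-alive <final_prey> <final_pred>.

Answer: 1 prey

Derivation:
Step 1: prey: 23+2-35=0; pred: 26+11-10=27
First extinction: prey at step 1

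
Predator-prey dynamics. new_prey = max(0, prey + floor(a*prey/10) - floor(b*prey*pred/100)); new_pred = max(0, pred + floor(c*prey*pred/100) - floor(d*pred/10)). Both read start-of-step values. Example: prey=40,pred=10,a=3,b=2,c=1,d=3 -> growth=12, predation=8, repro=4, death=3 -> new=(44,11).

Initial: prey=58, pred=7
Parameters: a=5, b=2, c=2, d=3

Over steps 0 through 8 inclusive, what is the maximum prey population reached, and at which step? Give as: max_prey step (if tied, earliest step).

Step 1: prey: 58+29-8=79; pred: 7+8-2=13
Step 2: prey: 79+39-20=98; pred: 13+20-3=30
Step 3: prey: 98+49-58=89; pred: 30+58-9=79
Step 4: prey: 89+44-140=0; pred: 79+140-23=196
Step 5: prey: 0+0-0=0; pred: 196+0-58=138
Step 6: prey: 0+0-0=0; pred: 138+0-41=97
Step 7: prey: 0+0-0=0; pred: 97+0-29=68
Step 8: prey: 0+0-0=0; pred: 68+0-20=48
Max prey = 98 at step 2

Answer: 98 2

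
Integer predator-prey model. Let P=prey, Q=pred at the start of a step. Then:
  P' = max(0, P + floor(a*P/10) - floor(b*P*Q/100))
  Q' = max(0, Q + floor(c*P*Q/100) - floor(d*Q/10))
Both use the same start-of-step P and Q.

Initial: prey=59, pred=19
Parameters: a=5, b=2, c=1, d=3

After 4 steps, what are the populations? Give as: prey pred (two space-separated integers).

Step 1: prey: 59+29-22=66; pred: 19+11-5=25
Step 2: prey: 66+33-33=66; pred: 25+16-7=34
Step 3: prey: 66+33-44=55; pred: 34+22-10=46
Step 4: prey: 55+27-50=32; pred: 46+25-13=58

Answer: 32 58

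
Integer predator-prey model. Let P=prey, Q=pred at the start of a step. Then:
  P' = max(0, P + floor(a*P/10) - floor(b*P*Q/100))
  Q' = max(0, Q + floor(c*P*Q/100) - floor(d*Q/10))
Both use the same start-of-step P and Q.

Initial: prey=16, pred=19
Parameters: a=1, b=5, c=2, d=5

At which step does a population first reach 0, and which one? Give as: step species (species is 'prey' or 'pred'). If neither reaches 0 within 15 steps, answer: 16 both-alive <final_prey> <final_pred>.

Answer: 16 both-alive 1 1

Derivation:
Step 1: prey: 16+1-15=2; pred: 19+6-9=16
Step 2: prey: 2+0-1=1; pred: 16+0-8=8
Step 3: prey: 1+0-0=1; pred: 8+0-4=4
Step 4: prey: 1+0-0=1; pred: 4+0-2=2
Step 5: prey: 1+0-0=1; pred: 2+0-1=1
Step 6: prey: 1+0-0=1; pred: 1+0-0=1
Steps 7-15: state stable at prey=1, pred=1 (no change)
No extinction within 15 steps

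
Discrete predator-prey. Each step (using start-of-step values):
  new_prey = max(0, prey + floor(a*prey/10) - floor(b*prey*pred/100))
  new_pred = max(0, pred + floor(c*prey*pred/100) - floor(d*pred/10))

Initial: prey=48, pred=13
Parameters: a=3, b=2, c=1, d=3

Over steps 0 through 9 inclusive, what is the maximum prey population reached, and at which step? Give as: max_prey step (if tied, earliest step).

Answer: 50 1

Derivation:
Step 1: prey: 48+14-12=50; pred: 13+6-3=16
Step 2: prey: 50+15-16=49; pred: 16+8-4=20
Step 3: prey: 49+14-19=44; pred: 20+9-6=23
Step 4: prey: 44+13-20=37; pred: 23+10-6=27
Step 5: prey: 37+11-19=29; pred: 27+9-8=28
Step 6: prey: 29+8-16=21; pred: 28+8-8=28
Step 7: prey: 21+6-11=16; pred: 28+5-8=25
Step 8: prey: 16+4-8=12; pred: 25+4-7=22
Step 9: prey: 12+3-5=10; pred: 22+2-6=18
Max prey = 50 at step 1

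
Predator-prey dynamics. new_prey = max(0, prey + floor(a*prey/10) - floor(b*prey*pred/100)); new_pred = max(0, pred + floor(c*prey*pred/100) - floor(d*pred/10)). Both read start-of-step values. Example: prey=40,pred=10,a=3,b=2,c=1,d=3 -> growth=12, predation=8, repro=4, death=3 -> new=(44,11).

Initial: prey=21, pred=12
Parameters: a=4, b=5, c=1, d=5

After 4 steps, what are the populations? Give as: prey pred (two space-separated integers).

Answer: 24 2

Derivation:
Step 1: prey: 21+8-12=17; pred: 12+2-6=8
Step 2: prey: 17+6-6=17; pred: 8+1-4=5
Step 3: prey: 17+6-4=19; pred: 5+0-2=3
Step 4: prey: 19+7-2=24; pred: 3+0-1=2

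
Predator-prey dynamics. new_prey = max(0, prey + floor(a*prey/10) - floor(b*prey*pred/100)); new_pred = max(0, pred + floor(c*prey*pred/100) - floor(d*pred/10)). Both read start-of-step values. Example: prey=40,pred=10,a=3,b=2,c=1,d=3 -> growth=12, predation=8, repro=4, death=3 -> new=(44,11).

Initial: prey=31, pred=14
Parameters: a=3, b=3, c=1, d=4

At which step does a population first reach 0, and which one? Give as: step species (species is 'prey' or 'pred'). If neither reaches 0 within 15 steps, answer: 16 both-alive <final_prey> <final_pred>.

Step 1: prey: 31+9-13=27; pred: 14+4-5=13
Step 2: prey: 27+8-10=25; pred: 13+3-5=11
Step 3: prey: 25+7-8=24; pred: 11+2-4=9
Step 4: prey: 24+7-6=25; pred: 9+2-3=8
Step 5: prey: 25+7-6=26; pred: 8+2-3=7
Step 6: prey: 26+7-5=28; pred: 7+1-2=6
Step 7: prey: 28+8-5=31; pred: 6+1-2=5
Step 8: prey: 31+9-4=36; pred: 5+1-2=4
Step 9: prey: 36+10-4=42; pred: 4+1-1=4
Step 10: prey: 42+12-5=49; pred: 4+1-1=4
Step 11: prey: 49+14-5=58; pred: 4+1-1=4
Step 12: prey: 58+17-6=69; pred: 4+2-1=5
Step 13: prey: 69+20-10=79; pred: 5+3-2=6
Step 14: prey: 79+23-14=88; pred: 6+4-2=8
Step 15: prey: 88+26-21=93; pred: 8+7-3=12
No extinction within 15 steps

Answer: 16 both-alive 93 12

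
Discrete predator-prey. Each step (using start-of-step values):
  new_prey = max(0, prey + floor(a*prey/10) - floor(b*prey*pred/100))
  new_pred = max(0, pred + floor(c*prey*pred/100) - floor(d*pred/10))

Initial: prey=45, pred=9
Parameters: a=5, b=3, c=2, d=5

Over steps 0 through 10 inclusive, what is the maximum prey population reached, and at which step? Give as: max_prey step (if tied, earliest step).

Step 1: prey: 45+22-12=55; pred: 9+8-4=13
Step 2: prey: 55+27-21=61; pred: 13+14-6=21
Step 3: prey: 61+30-38=53; pred: 21+25-10=36
Step 4: prey: 53+26-57=22; pred: 36+38-18=56
Step 5: prey: 22+11-36=0; pred: 56+24-28=52
Step 6: prey: 0+0-0=0; pred: 52+0-26=26
Step 7: prey: 0+0-0=0; pred: 26+0-13=13
Step 8: prey: 0+0-0=0; pred: 13+0-6=7
Step 9: prey: 0+0-0=0; pred: 7+0-3=4
Step 10: prey: 0+0-0=0; pred: 4+0-2=2
Max prey = 61 at step 2

Answer: 61 2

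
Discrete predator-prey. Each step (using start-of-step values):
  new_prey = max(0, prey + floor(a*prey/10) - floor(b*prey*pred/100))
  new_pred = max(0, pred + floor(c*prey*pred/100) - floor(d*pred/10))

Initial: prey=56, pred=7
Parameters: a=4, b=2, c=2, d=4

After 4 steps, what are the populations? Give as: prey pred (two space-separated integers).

Step 1: prey: 56+22-7=71; pred: 7+7-2=12
Step 2: prey: 71+28-17=82; pred: 12+17-4=25
Step 3: prey: 82+32-41=73; pred: 25+41-10=56
Step 4: prey: 73+29-81=21; pred: 56+81-22=115

Answer: 21 115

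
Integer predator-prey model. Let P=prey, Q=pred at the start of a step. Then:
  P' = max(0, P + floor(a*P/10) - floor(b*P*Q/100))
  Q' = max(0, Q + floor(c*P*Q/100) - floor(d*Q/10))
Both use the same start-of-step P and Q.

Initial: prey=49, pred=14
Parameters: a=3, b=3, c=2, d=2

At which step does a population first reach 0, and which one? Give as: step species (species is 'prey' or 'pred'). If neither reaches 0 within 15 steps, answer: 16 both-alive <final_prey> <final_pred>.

Step 1: prey: 49+14-20=43; pred: 14+13-2=25
Step 2: prey: 43+12-32=23; pred: 25+21-5=41
Step 3: prey: 23+6-28=1; pred: 41+18-8=51
Step 4: prey: 1+0-1=0; pred: 51+1-10=42
First extinction: prey at step 4

Answer: 4 prey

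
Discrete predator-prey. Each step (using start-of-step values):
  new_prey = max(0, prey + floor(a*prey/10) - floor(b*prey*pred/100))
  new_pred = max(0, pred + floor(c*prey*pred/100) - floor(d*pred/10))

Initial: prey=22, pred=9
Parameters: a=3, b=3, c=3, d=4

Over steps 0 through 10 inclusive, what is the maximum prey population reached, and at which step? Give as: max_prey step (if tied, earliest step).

Answer: 23 1

Derivation:
Step 1: prey: 22+6-5=23; pred: 9+5-3=11
Step 2: prey: 23+6-7=22; pred: 11+7-4=14
Step 3: prey: 22+6-9=19; pred: 14+9-5=18
Step 4: prey: 19+5-10=14; pred: 18+10-7=21
Step 5: prey: 14+4-8=10; pred: 21+8-8=21
Step 6: prey: 10+3-6=7; pred: 21+6-8=19
Step 7: prey: 7+2-3=6; pred: 19+3-7=15
Step 8: prey: 6+1-2=5; pred: 15+2-6=11
Step 9: prey: 5+1-1=5; pred: 11+1-4=8
Step 10: prey: 5+1-1=5; pred: 8+1-3=6
Max prey = 23 at step 1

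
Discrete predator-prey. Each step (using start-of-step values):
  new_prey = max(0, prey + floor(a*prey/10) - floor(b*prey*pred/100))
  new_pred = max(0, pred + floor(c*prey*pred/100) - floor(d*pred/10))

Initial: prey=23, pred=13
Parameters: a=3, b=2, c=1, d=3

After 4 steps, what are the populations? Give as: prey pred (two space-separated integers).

Step 1: prey: 23+6-5=24; pred: 13+2-3=12
Step 2: prey: 24+7-5=26; pred: 12+2-3=11
Step 3: prey: 26+7-5=28; pred: 11+2-3=10
Step 4: prey: 28+8-5=31; pred: 10+2-3=9

Answer: 31 9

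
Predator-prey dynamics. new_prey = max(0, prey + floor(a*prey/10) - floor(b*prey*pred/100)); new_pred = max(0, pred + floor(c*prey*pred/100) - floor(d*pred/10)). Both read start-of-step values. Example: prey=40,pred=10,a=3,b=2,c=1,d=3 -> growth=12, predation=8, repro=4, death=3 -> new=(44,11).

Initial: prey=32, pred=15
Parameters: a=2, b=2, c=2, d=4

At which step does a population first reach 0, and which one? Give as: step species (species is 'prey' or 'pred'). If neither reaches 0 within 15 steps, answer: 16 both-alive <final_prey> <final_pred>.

Step 1: prey: 32+6-9=29; pred: 15+9-6=18
Step 2: prey: 29+5-10=24; pred: 18+10-7=21
Step 3: prey: 24+4-10=18; pred: 21+10-8=23
Step 4: prey: 18+3-8=13; pred: 23+8-9=22
Step 5: prey: 13+2-5=10; pred: 22+5-8=19
Step 6: prey: 10+2-3=9; pred: 19+3-7=15
Step 7: prey: 9+1-2=8; pred: 15+2-6=11
Step 8: prey: 8+1-1=8; pred: 11+1-4=8
Step 9: prey: 8+1-1=8; pred: 8+1-3=6
Step 10: prey: 8+1-0=9; pred: 6+0-2=4
Step 11: prey: 9+1-0=10; pred: 4+0-1=3
Step 12: prey: 10+2-0=12; pred: 3+0-1=2
Step 13: prey: 12+2-0=14; pred: 2+0-0=2
Step 14: prey: 14+2-0=16; pred: 2+0-0=2
Step 15: prey: 16+3-0=19; pred: 2+0-0=2
No extinction within 15 steps

Answer: 16 both-alive 19 2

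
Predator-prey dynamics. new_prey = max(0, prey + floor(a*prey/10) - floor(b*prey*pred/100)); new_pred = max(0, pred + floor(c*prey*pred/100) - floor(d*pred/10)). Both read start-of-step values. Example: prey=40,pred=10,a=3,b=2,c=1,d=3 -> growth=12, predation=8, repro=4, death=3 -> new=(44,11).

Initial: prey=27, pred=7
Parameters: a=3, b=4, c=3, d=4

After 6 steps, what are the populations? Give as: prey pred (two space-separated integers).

Step 1: prey: 27+8-7=28; pred: 7+5-2=10
Step 2: prey: 28+8-11=25; pred: 10+8-4=14
Step 3: prey: 25+7-14=18; pred: 14+10-5=19
Step 4: prey: 18+5-13=10; pred: 19+10-7=22
Step 5: prey: 10+3-8=5; pred: 22+6-8=20
Step 6: prey: 5+1-4=2; pred: 20+3-8=15

Answer: 2 15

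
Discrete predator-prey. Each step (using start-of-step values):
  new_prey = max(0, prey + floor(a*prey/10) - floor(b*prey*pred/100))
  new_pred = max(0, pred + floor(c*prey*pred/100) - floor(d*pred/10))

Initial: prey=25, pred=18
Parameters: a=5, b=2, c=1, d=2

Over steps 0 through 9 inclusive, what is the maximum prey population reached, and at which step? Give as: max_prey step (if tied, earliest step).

Step 1: prey: 25+12-9=28; pred: 18+4-3=19
Step 2: prey: 28+14-10=32; pred: 19+5-3=21
Step 3: prey: 32+16-13=35; pred: 21+6-4=23
Step 4: prey: 35+17-16=36; pred: 23+8-4=27
Step 5: prey: 36+18-19=35; pred: 27+9-5=31
Step 6: prey: 35+17-21=31; pred: 31+10-6=35
Step 7: prey: 31+15-21=25; pred: 35+10-7=38
Step 8: prey: 25+12-19=18; pred: 38+9-7=40
Step 9: prey: 18+9-14=13; pred: 40+7-8=39
Max prey = 36 at step 4

Answer: 36 4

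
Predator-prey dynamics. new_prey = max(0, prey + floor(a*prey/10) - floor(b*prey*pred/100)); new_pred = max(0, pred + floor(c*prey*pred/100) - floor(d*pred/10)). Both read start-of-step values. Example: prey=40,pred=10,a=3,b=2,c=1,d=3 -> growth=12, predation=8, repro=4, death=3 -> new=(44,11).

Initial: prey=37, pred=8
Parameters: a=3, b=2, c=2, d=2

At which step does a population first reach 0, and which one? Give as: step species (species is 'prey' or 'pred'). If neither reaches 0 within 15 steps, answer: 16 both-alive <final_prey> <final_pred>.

Step 1: prey: 37+11-5=43; pred: 8+5-1=12
Step 2: prey: 43+12-10=45; pred: 12+10-2=20
Step 3: prey: 45+13-18=40; pred: 20+18-4=34
Step 4: prey: 40+12-27=25; pred: 34+27-6=55
Step 5: prey: 25+7-27=5; pred: 55+27-11=71
Step 6: prey: 5+1-7=0; pred: 71+7-14=64
First extinction: prey at step 6

Answer: 6 prey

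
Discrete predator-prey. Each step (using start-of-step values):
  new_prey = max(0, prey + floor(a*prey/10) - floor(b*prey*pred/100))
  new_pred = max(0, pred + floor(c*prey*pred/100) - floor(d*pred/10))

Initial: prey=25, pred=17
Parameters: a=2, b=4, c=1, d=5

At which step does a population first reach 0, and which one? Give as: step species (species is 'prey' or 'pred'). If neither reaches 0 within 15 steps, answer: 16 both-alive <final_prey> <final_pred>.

Answer: 16 both-alive 41 1

Derivation:
Step 1: prey: 25+5-17=13; pred: 17+4-8=13
Step 2: prey: 13+2-6=9; pred: 13+1-6=8
Step 3: prey: 9+1-2=8; pred: 8+0-4=4
Step 4: prey: 8+1-1=8; pred: 4+0-2=2
Step 5: prey: 8+1-0=9; pred: 2+0-1=1
Step 6: prey: 9+1-0=10; pred: 1+0-0=1
Step 7: prey: 10+2-0=12; pred: 1+0-0=1
Step 8: prey: 12+2-0=14; pred: 1+0-0=1
Step 9: prey: 14+2-0=16; pred: 1+0-0=1
Step 10: prey: 16+3-0=19; pred: 1+0-0=1
Step 11: prey: 19+3-0=22; pred: 1+0-0=1
Step 12: prey: 22+4-0=26; pred: 1+0-0=1
Step 13: prey: 26+5-1=30; pred: 1+0-0=1
Step 14: prey: 30+6-1=35; pred: 1+0-0=1
Step 15: prey: 35+7-1=41; pred: 1+0-0=1
No extinction within 15 steps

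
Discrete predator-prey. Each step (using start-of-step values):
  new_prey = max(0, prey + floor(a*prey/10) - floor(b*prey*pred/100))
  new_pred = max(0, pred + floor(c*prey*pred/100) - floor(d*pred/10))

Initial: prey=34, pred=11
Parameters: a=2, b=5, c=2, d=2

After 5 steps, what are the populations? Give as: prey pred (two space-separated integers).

Step 1: prey: 34+6-18=22; pred: 11+7-2=16
Step 2: prey: 22+4-17=9; pred: 16+7-3=20
Step 3: prey: 9+1-9=1; pred: 20+3-4=19
Step 4: prey: 1+0-0=1; pred: 19+0-3=16
Step 5: prey: 1+0-0=1; pred: 16+0-3=13

Answer: 1 13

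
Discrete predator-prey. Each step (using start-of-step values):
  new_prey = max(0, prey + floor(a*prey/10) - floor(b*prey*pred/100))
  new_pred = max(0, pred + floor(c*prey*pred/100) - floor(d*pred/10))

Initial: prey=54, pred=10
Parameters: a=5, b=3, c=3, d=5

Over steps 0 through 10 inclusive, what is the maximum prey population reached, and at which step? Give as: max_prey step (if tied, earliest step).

Step 1: prey: 54+27-16=65; pred: 10+16-5=21
Step 2: prey: 65+32-40=57; pred: 21+40-10=51
Step 3: prey: 57+28-87=0; pred: 51+87-25=113
Step 4: prey: 0+0-0=0; pred: 113+0-56=57
Step 5: prey: 0+0-0=0; pred: 57+0-28=29
Step 6: prey: 0+0-0=0; pred: 29+0-14=15
Step 7: prey: 0+0-0=0; pred: 15+0-7=8
Step 8: prey: 0+0-0=0; pred: 8+0-4=4
Step 9: prey: 0+0-0=0; pred: 4+0-2=2
Step 10: prey: 0+0-0=0; pred: 2+0-1=1
Max prey = 65 at step 1

Answer: 65 1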